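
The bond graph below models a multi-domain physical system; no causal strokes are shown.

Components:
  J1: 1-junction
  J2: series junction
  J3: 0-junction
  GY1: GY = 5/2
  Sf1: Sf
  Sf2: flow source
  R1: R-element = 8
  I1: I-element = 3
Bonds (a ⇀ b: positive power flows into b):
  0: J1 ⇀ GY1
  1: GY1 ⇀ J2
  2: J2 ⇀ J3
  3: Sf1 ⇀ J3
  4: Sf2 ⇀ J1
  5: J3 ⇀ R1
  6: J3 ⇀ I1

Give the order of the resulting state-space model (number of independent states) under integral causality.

1  (I1 all integral)

bond 3 →Sf1  (Sf1 fixes flow; stroke at Sf1)
bond 4 →Sf2  (source Sf2 imposes f)
bond 0 →J1  (common-f at J1 fixed by 4)
bond 1 →J2  (GY1 both-in/both-out from 0)
bond 2 →J3  (J2: last free bond brings flow in)
bond 5 →R1  (0-jn J3 has e-setter on 2)
bond 6 →I1  (common-e at J3 fixed by 2)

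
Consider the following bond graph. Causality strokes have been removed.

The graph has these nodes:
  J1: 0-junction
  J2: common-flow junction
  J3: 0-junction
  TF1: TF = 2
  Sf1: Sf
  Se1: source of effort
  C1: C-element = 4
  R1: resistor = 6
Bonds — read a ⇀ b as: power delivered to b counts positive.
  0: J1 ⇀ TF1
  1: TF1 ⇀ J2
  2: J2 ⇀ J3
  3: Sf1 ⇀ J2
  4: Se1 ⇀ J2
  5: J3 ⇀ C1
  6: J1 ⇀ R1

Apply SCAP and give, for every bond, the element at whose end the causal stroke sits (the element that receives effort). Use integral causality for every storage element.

b0 stroke at TF1
b1 stroke at J2
b2 stroke at J2
b3 stroke at Sf1
b4 stroke at J2
b5 stroke at J3
b6 stroke at J1

b3 stroke→Sf1  (Sf1 (Sf) sets flow on bond)
b4 stroke→J2  (Se1 fixes effort; stroke away)
b1 stroke→J2  (J2: bond 3 brought flow, rest push out)
b2 stroke→J2  (J2: bond 3 brought flow, rest push out)
b5 stroke→J3  (J3: last free bond brings effort in)
b0 stroke→TF1  (TF1: transformer flips bond 1)
b6 stroke→J1  (only one effort-in slot at J1)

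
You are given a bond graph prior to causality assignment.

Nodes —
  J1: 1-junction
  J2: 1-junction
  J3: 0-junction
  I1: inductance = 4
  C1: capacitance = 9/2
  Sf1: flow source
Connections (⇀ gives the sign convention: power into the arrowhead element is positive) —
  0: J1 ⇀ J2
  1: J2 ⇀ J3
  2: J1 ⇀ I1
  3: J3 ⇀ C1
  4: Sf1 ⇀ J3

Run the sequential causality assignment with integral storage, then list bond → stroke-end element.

b4 →Sf1  (Sf1: flow source, stroke at near end)
b2 →I1  (I1: I, integral causality)
b0 →J1  (common-f at J1 fixed by 2)
b1 →J2  (J2: bond 0 brought flow, rest push out)
b3 →J3  (closing 0-jn rule on J3)

b0 stroke at J1
b1 stroke at J2
b2 stroke at I1
b3 stroke at J3
b4 stroke at Sf1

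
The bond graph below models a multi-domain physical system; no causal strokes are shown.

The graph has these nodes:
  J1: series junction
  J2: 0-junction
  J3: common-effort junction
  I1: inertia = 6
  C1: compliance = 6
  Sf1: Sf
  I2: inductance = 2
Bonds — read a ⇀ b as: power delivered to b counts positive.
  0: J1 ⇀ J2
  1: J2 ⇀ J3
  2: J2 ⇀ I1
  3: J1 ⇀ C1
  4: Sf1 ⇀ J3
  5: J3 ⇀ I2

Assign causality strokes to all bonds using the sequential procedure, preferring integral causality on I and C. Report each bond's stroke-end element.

β0 |J2
β1 |J3
β2 |I1
β3 |J1
β4 |Sf1
β5 |I2

b4 stroke→Sf1  (Sf1 (Sf) sets flow on bond)
b2 stroke→I1  (I1 outputs flow p/I1)
b3 stroke→J1  (prefer integral on C1)
b0 stroke→J2  (closing 1-jn rule on J1)
b1 stroke→J3  (J2 effort already set via bond 0)
b5 stroke→I2  (common-e at J3 fixed by 1)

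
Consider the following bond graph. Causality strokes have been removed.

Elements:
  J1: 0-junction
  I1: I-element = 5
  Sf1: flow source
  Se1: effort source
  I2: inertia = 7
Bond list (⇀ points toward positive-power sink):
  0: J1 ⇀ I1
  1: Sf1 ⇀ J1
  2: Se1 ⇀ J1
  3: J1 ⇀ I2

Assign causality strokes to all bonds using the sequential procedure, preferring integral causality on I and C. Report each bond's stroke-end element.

bond 1 stroke at Sf1  (Sf1: flow source, stroke at near end)
bond 2 stroke at J1  (Se1 (Se) sets effort on bond)
bond 0 stroke at I1  (common-e at J1 fixed by 2)
bond 3 stroke at I2  (0-jn J1 has e-setter on 2)

β0 |I1
β1 |Sf1
β2 |J1
β3 |I2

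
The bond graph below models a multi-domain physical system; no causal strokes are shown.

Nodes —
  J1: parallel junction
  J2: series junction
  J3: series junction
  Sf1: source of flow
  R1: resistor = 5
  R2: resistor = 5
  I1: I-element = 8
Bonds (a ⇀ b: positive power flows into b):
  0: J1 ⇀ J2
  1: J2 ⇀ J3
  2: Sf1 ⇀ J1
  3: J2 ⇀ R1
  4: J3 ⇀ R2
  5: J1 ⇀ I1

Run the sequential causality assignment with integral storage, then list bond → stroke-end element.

#2 stroke at Sf1  (source Sf1 imposes f)
#5 stroke at I1  (I1 integral (f out))
#0 stroke at J1  (closing 0-jn rule on J1)
#1 stroke at J2  (1-jn J2 has f-setter on 0)
#3 stroke at J2  (J2: bond 0 brought flow, rest push out)
#4 stroke at J3  (common-f at J3 fixed by 1)

β0 |J1
β1 |J2
β2 |Sf1
β3 |J2
β4 |J3
β5 |I1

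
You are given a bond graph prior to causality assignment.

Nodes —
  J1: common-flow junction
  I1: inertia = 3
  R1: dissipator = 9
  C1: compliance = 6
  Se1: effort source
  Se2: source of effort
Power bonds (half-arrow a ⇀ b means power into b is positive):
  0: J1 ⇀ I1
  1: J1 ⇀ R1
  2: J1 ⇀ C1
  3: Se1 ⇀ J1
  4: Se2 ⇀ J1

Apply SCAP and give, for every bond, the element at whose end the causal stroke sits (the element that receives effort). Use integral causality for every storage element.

β0 stroke→I1
β1 stroke→J1
β2 stroke→J1
β3 stroke→J1
β4 stroke→J1

β3 →J1  (source Se1 imposes e)
β4 →J1  (Se2 (Se) sets effort on bond)
β0 →I1  (I1 integral (f out))
β1 →J1  (J1: bond 0 brought flow, rest push out)
β2 →J1  (common-f at J1 fixed by 0)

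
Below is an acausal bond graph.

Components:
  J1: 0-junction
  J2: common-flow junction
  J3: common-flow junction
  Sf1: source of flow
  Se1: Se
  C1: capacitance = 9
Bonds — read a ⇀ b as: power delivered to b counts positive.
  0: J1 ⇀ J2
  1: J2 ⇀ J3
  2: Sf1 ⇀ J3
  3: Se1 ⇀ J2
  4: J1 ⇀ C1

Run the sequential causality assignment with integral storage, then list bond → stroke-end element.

#2 stroke at Sf1  (Sf1: flow source, stroke at near end)
#3 stroke at J2  (Se1 (Se) sets effort on bond)
#1 stroke at J3  (J3 flow already set via bond 2)
#0 stroke at J2  (1-jn J2 has f-setter on 1)
#4 stroke at J1  (only one effort-in slot at J1)

β0 stroke at J2
β1 stroke at J3
β2 stroke at Sf1
β3 stroke at J2
β4 stroke at J1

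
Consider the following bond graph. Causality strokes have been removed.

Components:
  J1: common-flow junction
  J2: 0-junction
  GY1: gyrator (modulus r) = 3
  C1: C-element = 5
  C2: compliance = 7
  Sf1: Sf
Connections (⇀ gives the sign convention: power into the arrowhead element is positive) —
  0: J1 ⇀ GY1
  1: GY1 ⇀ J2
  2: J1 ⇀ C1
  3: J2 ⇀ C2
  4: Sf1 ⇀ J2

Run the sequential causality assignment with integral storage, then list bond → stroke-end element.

β0 stroke at GY1
β1 stroke at GY1
β2 stroke at J1
β3 stroke at J2
β4 stroke at Sf1

#4 →Sf1  (Sf1: flow source, stroke at near end)
#2 →J1  (prefer integral on C1)
#0 →GY1  (only one flow-in slot at J1)
#1 →GY1  (through GY1, causality inverts; strokes same side of GY1)
#3 →J2  (closing 0-jn rule on J2)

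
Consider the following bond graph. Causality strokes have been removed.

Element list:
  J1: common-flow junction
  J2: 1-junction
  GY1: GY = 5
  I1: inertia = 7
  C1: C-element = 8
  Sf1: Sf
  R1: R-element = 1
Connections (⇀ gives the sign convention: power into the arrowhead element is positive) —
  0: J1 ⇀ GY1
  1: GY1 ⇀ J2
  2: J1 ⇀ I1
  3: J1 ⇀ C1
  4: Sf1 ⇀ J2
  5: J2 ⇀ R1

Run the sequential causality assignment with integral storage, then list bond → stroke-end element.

#0 →J1
#1 →J2
#2 →I1
#3 →J1
#4 →Sf1
#5 →J2

bond 4 |Sf1  (Sf1: flow source, stroke at near end)
bond 1 |J2  (1-jn J2 has f-setter on 4)
bond 5 |J2  (common-f at J2 fixed by 4)
bond 0 |J1  (through GY1, causality inverts; strokes same side of GY1)
bond 2 |I1  (I1 outputs flow p/I1)
bond 3 |J1  (common-f at J1 fixed by 2)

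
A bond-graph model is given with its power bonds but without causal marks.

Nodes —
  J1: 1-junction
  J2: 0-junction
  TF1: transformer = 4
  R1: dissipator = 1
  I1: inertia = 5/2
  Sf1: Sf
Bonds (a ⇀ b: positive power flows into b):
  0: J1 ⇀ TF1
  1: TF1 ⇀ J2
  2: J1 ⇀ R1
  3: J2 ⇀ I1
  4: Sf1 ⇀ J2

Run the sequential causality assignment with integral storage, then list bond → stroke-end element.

β4 stroke at Sf1  (source Sf1 imposes f)
β3 stroke at I1  (I1 outputs flow p/I1)
β1 stroke at J2  (J2 needs exactly one e-in)
β0 stroke at TF1  (through TF1, causality passes straight; one stroke at TF1)
β2 stroke at J1  (J1: bond 0 brought flow, rest push out)

b0 stroke at TF1
b1 stroke at J2
b2 stroke at J1
b3 stroke at I1
b4 stroke at Sf1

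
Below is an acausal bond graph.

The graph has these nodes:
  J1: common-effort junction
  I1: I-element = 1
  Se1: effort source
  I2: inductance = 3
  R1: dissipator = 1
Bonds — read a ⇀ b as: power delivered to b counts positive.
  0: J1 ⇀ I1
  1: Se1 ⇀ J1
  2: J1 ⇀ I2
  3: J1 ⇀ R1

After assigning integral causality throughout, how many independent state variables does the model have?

2  (I1, I2 all integral)

bond 1 →J1  (Se1: effort source, stroke at far end)
bond 0 →I1  (J1 effort already set via bond 1)
bond 2 →I2  (J1 effort already set via bond 1)
bond 3 →R1  (J1: bond 1 brought effort, rest push out)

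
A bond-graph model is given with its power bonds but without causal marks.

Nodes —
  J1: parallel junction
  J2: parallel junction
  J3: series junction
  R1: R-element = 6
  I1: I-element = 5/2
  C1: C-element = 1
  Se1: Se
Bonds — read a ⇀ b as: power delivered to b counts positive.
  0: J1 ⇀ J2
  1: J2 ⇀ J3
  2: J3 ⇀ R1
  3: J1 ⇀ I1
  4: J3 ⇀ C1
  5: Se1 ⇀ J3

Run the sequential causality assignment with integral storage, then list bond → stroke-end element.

bond 5 stroke at J3  (Se1 (Se) sets effort on bond)
bond 3 stroke at I1  (I1 outputs flow p/I1)
bond 0 stroke at J1  (J1: last free bond brings effort in)
bond 1 stroke at J2  (J2: last free bond brings effort in)
bond 2 stroke at J3  (1-jn J3 has f-setter on 1)
bond 4 stroke at J3  (J3 flow already set via bond 1)

β0 stroke→J1
β1 stroke→J2
β2 stroke→J3
β3 stroke→I1
β4 stroke→J3
β5 stroke→J3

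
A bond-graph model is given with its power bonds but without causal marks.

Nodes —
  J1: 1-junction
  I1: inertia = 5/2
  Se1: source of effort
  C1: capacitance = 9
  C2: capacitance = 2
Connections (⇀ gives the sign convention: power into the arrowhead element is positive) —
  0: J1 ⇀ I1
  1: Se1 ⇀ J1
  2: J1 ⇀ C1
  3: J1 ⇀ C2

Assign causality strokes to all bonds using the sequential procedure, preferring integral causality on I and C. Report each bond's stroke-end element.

bond 1 stroke at J1  (source Se1 imposes e)
bond 0 stroke at I1  (I1: I, integral causality)
bond 2 stroke at J1  (J1 flow already set via bond 0)
bond 3 stroke at J1  (J1 flow already set via bond 0)

#0 stroke at I1
#1 stroke at J1
#2 stroke at J1
#3 stroke at J1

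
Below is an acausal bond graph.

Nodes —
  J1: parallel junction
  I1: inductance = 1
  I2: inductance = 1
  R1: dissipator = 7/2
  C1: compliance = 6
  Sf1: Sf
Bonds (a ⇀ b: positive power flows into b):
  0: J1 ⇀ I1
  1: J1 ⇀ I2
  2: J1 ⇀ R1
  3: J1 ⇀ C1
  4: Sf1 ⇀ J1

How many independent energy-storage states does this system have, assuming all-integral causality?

3  (C1, I1, I2 all integral)

b4 →Sf1  (source Sf1 imposes f)
b0 →I1  (I1 outputs flow p/I1)
b1 →I2  (I2 outputs flow p/I2)
b3 →J1  (C1 integral (e out))
b2 →R1  (0-jn J1 has e-setter on 3)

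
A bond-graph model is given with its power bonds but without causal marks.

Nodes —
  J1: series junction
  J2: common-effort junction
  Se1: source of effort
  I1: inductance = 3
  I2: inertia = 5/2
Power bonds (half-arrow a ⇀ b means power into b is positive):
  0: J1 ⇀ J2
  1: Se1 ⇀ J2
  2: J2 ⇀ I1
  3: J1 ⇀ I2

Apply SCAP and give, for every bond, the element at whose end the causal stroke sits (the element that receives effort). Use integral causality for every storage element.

β0 →J1
β1 →J2
β2 →I1
β3 →I2

β1 →J2  (Se1 fixes effort; stroke away)
β0 →J1  (common-e at J2 fixed by 1)
β2 →I1  (0-jn J2 has e-setter on 1)
β3 →I2  (closing 1-jn rule on J1)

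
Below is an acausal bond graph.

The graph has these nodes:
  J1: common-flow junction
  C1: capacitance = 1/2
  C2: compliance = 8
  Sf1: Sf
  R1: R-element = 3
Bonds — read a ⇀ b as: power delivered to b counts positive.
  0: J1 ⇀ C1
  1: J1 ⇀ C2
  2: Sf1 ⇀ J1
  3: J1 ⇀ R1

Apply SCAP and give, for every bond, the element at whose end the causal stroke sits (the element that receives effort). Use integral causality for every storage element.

b2 stroke at Sf1  (Sf1 (Sf) sets flow on bond)
b0 stroke at J1  (J1: bond 2 brought flow, rest push out)
b1 stroke at J1  (J1: bond 2 brought flow, rest push out)
b3 stroke at J1  (common-f at J1 fixed by 2)

b0 |J1
b1 |J1
b2 |Sf1
b3 |J1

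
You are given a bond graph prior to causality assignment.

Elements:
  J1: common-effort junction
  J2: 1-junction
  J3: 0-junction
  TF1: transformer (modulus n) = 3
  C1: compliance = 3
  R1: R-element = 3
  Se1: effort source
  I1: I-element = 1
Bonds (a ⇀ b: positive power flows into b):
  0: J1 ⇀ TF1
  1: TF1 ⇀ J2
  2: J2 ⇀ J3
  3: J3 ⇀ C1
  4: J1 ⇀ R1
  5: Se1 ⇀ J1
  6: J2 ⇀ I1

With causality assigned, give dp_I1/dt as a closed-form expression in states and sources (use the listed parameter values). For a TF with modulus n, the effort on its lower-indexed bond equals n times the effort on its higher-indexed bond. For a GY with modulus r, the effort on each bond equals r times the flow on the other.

b5 →J1  (source Se1 imposes e)
b0 →TF1  (J1: bond 5 brought effort, rest push out)
b4 →R1  (0-jn J1 has e-setter on 5)
b1 →J2  (TF TF1: opposite of bond 0)
b3 →J3  (C1: C, integral causality)
b2 →J2  (0-jn J3 has e-setter on 3)
b6 →I1  (J2 needs exactly one f-in)

dp_I1/dt = E_Se1/3 - q_C1/3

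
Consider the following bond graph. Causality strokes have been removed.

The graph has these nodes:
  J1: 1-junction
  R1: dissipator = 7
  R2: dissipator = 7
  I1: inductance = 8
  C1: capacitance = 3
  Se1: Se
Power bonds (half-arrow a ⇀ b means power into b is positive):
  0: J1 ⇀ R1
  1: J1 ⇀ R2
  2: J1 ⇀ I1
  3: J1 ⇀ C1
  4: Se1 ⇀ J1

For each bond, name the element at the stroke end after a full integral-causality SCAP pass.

bond 4 →J1  (Se1 (Se) sets effort on bond)
bond 2 →I1  (I1 integral (f out))
bond 0 →J1  (J1 flow already set via bond 2)
bond 1 →J1  (J1: bond 2 brought flow, rest push out)
bond 3 →J1  (1-jn J1 has f-setter on 2)

b0 |J1
b1 |J1
b2 |I1
b3 |J1
b4 |J1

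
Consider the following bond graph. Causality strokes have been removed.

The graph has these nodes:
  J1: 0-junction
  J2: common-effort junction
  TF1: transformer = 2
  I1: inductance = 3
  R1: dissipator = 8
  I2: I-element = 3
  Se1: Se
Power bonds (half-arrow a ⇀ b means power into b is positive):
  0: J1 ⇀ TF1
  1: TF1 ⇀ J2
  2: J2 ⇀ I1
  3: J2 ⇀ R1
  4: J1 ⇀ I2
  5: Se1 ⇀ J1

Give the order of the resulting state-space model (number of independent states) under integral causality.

2  (I1, I2 all integral)

#5 stroke→J1  (Se1: effort source, stroke at far end)
#0 stroke→TF1  (J1: bond 5 brought effort, rest push out)
#4 stroke→I2  (0-jn J1 has e-setter on 5)
#1 stroke→J2  (TF1 one-in-one-out from 0)
#2 stroke→I1  (common-e at J2 fixed by 1)
#3 stroke→R1  (J2: bond 1 brought effort, rest push out)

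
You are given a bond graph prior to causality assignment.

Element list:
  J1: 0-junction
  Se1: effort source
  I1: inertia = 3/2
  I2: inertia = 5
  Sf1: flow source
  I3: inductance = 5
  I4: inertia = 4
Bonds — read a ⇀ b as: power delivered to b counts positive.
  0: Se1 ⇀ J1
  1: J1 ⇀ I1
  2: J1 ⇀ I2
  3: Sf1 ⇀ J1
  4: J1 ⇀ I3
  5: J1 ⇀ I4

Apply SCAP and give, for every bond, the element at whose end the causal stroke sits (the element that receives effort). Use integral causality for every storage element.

#0 stroke at J1  (Se1: effort source, stroke at far end)
#3 stroke at Sf1  (Sf1 fixes flow; stroke at Sf1)
#1 stroke at I1  (J1: bond 0 brought effort, rest push out)
#2 stroke at I2  (J1: bond 0 brought effort, rest push out)
#4 stroke at I3  (J1: bond 0 brought effort, rest push out)
#5 stroke at I4  (J1 effort already set via bond 0)

β0 |J1
β1 |I1
β2 |I2
β3 |Sf1
β4 |I3
β5 |I4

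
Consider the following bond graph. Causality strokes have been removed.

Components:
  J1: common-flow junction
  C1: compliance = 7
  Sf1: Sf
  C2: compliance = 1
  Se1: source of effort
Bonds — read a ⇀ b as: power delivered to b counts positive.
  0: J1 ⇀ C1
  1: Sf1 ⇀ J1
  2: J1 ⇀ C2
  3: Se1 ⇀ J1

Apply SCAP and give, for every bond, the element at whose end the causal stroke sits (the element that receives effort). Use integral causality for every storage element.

bond 1 stroke at Sf1  (Sf1 (Sf) sets flow on bond)
bond 3 stroke at J1  (source Se1 imposes e)
bond 0 stroke at J1  (1-jn J1 has f-setter on 1)
bond 2 stroke at J1  (J1 flow already set via bond 1)

β0 |J1
β1 |Sf1
β2 |J1
β3 |J1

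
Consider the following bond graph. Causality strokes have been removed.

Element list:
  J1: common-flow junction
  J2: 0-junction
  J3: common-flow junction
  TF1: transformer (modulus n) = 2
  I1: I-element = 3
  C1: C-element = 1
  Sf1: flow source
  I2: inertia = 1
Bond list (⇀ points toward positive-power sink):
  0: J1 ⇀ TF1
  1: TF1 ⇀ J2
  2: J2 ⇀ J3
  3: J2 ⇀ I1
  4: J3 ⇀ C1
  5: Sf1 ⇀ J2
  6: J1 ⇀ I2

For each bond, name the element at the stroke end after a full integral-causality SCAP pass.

#0 |J1
#1 |TF1
#2 |J2
#3 |I1
#4 |J3
#5 |Sf1
#6 |I2

#5 →Sf1  (source Sf1 imposes f)
#3 →I1  (I1 outputs flow p/I1)
#4 →J3  (C1 outputs effort q/C1)
#2 →J2  (J3: last free bond brings flow in)
#1 →TF1  (0-jn J2 has e-setter on 2)
#0 →J1  (through TF1, causality passes straight; one stroke at TF1)
#6 →I2  (J1: last free bond brings flow in)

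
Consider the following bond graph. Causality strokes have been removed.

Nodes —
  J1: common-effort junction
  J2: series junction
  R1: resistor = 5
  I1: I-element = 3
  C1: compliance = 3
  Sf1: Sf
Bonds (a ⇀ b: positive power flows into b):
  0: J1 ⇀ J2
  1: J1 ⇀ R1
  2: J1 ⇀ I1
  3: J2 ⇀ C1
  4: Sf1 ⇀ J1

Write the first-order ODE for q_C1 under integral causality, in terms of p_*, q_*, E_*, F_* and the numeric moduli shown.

β4 →Sf1  (Sf1 (Sf) sets flow on bond)
β2 →I1  (I1 outputs flow p/I1)
β3 →J2  (C1: C, integral causality)
β0 →J1  (J2 needs exactly one f-in)
β1 →R1  (J1 effort already set via bond 0)

dq_C1/dt = F_Sf1 - p_I1/3 - q_C1/15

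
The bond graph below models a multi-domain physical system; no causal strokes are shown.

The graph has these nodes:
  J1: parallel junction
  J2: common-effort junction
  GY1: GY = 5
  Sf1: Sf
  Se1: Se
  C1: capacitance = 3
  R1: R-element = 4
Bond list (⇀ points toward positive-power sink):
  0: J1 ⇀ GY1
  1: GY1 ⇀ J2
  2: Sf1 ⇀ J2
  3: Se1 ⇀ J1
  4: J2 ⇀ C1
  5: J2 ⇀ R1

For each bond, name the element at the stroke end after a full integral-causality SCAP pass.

b2 stroke at Sf1  (source Sf1 imposes f)
b3 stroke at J1  (source Se1 imposes e)
b0 stroke at GY1  (J1 effort already set via bond 3)
b1 stroke at GY1  (through GY1, causality inverts; strokes same side of GY1)
b4 stroke at J2  (C1: C, integral causality)
b5 stroke at R1  (J2 effort already set via bond 4)

b0 stroke at GY1
b1 stroke at GY1
b2 stroke at Sf1
b3 stroke at J1
b4 stroke at J2
b5 stroke at R1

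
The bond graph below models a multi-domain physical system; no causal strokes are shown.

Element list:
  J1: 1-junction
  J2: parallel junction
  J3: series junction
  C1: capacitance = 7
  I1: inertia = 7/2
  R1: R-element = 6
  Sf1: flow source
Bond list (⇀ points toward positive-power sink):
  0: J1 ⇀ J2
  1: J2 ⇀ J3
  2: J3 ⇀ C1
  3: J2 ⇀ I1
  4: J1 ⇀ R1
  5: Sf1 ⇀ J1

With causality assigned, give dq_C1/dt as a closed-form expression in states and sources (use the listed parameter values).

dq_C1/dt = F_Sf1 - 2*p_I1/7

β5 stroke→Sf1  (source Sf1 imposes f)
β0 stroke→J1  (1-jn J1 has f-setter on 5)
β4 stroke→J1  (J1: bond 5 brought flow, rest push out)
β2 stroke→J3  (C1 integral (e out))
β1 stroke→J2  (only one flow-in slot at J3)
β3 stroke→I1  (0-jn J2 has e-setter on 1)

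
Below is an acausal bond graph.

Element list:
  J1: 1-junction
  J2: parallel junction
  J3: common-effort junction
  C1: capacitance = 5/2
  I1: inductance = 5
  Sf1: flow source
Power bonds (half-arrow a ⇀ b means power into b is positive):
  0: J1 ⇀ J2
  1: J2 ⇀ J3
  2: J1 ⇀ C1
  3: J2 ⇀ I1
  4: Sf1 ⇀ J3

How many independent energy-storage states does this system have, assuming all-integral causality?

2  (C1, I1 all integral)

b4 stroke→Sf1  (Sf1 (Sf) sets flow on bond)
b1 stroke→J3  (J3: last free bond brings effort in)
b2 stroke→J1  (C1 integral (e out))
b0 stroke→J2  (J1: last free bond brings flow in)
b3 stroke→I1  (J2 effort already set via bond 0)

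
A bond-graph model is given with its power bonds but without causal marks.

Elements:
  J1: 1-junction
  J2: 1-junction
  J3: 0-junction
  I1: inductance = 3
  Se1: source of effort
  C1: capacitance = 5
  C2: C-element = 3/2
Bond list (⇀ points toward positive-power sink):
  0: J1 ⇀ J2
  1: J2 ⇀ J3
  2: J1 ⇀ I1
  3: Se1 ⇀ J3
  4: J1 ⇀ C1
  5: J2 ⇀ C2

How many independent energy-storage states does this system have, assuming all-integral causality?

b3 →J3  (Se1 (Se) sets effort on bond)
b1 →J2  (J3: bond 3 brought effort, rest push out)
b2 →I1  (prefer integral on I1)
b0 →J1  (common-f at J1 fixed by 2)
b4 →J1  (1-jn J1 has f-setter on 2)
b5 →J2  (J2 flow already set via bond 0)

3  (C1, C2, I1 all integral)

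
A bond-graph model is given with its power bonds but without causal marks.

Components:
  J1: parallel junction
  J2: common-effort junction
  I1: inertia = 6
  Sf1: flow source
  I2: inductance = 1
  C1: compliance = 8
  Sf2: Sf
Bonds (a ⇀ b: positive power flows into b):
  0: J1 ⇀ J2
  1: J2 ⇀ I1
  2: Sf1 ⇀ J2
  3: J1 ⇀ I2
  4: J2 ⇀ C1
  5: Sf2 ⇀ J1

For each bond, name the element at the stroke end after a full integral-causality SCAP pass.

b0 stroke→J1
b1 stroke→I1
b2 stroke→Sf1
b3 stroke→I2
b4 stroke→J2
b5 stroke→Sf2

b2 stroke→Sf1  (source Sf1 imposes f)
b5 stroke→Sf2  (Sf2 fixes flow; stroke at Sf2)
b1 stroke→I1  (I1 integral (f out))
b3 stroke→I2  (I2 outputs flow p/I2)
b0 stroke→J1  (J1: last free bond brings effort in)
b4 stroke→J2  (only one effort-in slot at J2)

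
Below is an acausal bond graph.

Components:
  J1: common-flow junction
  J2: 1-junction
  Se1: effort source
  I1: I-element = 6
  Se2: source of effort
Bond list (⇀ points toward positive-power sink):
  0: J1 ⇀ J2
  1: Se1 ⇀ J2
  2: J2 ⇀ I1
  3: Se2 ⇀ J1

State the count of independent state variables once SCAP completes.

b1 →J2  (Se1 (Se) sets effort on bond)
b3 →J1  (Se2: effort source, stroke at far end)
b0 →J2  (J1: last free bond brings flow in)
b2 →I1  (only one flow-in slot at J2)

1  (I1 all integral)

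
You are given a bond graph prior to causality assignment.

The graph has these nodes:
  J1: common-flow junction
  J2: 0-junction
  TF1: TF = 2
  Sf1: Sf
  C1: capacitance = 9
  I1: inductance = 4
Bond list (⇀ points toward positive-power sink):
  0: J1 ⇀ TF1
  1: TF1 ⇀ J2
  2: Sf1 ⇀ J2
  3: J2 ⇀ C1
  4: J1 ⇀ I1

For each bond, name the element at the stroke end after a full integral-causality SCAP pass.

bond 2 →Sf1  (Sf1 (Sf) sets flow on bond)
bond 3 →J2  (prefer integral on C1)
bond 1 →TF1  (common-e at J2 fixed by 3)
bond 0 →J1  (TF TF1: opposite of bond 1)
bond 4 →I1  (J1 needs exactly one f-in)

b0 stroke→J1
b1 stroke→TF1
b2 stroke→Sf1
b3 stroke→J2
b4 stroke→I1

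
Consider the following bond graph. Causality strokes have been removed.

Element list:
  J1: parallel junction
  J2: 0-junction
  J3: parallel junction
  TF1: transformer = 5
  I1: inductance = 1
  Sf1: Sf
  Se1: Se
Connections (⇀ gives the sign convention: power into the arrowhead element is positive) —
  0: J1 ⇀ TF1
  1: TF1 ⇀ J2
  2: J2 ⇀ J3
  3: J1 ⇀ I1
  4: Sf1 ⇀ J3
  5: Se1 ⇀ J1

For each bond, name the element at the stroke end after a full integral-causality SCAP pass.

b4 →Sf1  (Sf1: flow source, stroke at near end)
b5 →J1  (Se1 (Se) sets effort on bond)
b0 →TF1  (common-e at J1 fixed by 5)
b3 →I1  (0-jn J1 has e-setter on 5)
b2 →J3  (J3: last free bond brings effort in)
b1 →J2  (TF1 one-in-one-out from 0)

#0 |TF1
#1 |J2
#2 |J3
#3 |I1
#4 |Sf1
#5 |J1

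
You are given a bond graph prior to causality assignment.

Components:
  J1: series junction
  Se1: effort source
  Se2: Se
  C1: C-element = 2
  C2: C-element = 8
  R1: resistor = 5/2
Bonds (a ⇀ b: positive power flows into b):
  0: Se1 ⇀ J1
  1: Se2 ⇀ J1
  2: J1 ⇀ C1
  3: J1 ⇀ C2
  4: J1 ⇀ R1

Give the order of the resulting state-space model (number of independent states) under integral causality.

2  (C1, C2 all integral)

β0 →J1  (Se1 fixes effort; stroke away)
β1 →J1  (source Se2 imposes e)
β2 →J1  (prefer integral on C1)
β3 →J1  (prefer integral on C2)
β4 →R1  (J1 needs exactly one f-in)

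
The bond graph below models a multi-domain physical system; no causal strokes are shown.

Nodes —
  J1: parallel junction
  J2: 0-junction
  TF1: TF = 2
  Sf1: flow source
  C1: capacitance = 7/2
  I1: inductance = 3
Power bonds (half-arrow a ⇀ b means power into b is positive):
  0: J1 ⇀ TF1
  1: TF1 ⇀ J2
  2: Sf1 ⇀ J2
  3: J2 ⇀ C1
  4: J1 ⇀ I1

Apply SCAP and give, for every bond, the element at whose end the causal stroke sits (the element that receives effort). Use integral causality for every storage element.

β2 |Sf1  (source Sf1 imposes f)
β3 |J2  (prefer integral on C1)
β1 |TF1  (J2 effort already set via bond 3)
β0 |J1  (TF1: transformer flips bond 1)
β4 |I1  (J1 effort already set via bond 0)

bond 0 stroke at J1
bond 1 stroke at TF1
bond 2 stroke at Sf1
bond 3 stroke at J2
bond 4 stroke at I1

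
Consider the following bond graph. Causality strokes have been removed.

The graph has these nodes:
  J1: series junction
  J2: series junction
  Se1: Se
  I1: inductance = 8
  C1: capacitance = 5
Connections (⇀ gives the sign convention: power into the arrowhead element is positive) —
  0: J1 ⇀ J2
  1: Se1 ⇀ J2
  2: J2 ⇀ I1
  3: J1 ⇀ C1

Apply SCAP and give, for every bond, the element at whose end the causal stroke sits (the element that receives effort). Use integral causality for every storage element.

b1 stroke→J2  (Se1 (Se) sets effort on bond)
b2 stroke→I1  (prefer integral on I1)
b0 stroke→J2  (J2 flow already set via bond 2)
b3 stroke→J1  (J1: bond 0 brought flow, rest push out)

b0 stroke→J2
b1 stroke→J2
b2 stroke→I1
b3 stroke→J1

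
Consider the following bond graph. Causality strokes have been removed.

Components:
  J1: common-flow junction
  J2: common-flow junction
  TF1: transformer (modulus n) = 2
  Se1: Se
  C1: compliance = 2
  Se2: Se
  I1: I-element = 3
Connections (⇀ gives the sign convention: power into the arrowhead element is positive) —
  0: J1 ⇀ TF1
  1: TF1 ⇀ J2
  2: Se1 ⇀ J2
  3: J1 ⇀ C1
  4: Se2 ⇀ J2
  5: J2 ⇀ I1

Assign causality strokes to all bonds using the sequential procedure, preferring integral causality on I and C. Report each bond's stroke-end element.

bond 0 →TF1
bond 1 →J2
bond 2 →J2
bond 3 →J1
bond 4 →J2
bond 5 →I1

bond 2 stroke at J2  (source Se1 imposes e)
bond 4 stroke at J2  (Se2 fixes effort; stroke away)
bond 3 stroke at J1  (prefer integral on C1)
bond 0 stroke at TF1  (J1: last free bond brings flow in)
bond 1 stroke at J2  (TF TF1: opposite of bond 0)
bond 5 stroke at I1  (J2: last free bond brings flow in)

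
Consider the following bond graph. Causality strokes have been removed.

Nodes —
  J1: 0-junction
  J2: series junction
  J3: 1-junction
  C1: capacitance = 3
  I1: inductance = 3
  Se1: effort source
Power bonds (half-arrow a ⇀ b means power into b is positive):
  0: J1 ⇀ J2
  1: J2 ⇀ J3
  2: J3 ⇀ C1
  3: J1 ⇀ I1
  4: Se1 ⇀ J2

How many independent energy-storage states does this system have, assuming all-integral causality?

2  (C1, I1 all integral)

β4 stroke at J2  (source Se1 imposes e)
β2 stroke at J3  (C1: C, integral causality)
β1 stroke at J2  (only one flow-in slot at J3)
β0 stroke at J1  (only one flow-in slot at J2)
β3 stroke at I1  (J1 effort already set via bond 0)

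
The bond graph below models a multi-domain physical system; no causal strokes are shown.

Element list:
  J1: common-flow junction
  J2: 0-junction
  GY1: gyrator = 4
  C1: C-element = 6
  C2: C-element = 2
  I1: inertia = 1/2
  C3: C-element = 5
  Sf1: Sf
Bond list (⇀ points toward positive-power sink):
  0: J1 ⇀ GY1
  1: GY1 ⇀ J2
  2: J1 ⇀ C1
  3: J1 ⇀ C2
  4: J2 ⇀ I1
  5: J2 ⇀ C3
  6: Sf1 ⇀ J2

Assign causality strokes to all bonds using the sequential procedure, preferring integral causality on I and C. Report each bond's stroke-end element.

bond 0 stroke→GY1
bond 1 stroke→GY1
bond 2 stroke→J1
bond 3 stroke→J1
bond 4 stroke→I1
bond 5 stroke→J2
bond 6 stroke→Sf1

β6 stroke→Sf1  (Sf1 fixes flow; stroke at Sf1)
β2 stroke→J1  (C1 integral (e out))
β3 stroke→J1  (prefer integral on C2)
β0 stroke→GY1  (J1 needs exactly one f-in)
β1 stroke→GY1  (GY1 both-in/both-out from 0)
β4 stroke→I1  (I1 integral (f out))
β5 stroke→J2  (J2: last free bond brings effort in)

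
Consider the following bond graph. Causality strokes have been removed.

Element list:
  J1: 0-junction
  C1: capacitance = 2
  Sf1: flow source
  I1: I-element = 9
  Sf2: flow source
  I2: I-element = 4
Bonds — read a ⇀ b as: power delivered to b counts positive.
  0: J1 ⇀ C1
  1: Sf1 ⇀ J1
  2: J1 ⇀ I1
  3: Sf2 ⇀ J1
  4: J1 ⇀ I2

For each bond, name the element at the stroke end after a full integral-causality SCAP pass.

β1 stroke→Sf1  (Sf1: flow source, stroke at near end)
β3 stroke→Sf2  (Sf2: flow source, stroke at near end)
β0 stroke→J1  (C1: C, integral causality)
β2 stroke→I1  (J1: bond 0 brought effort, rest push out)
β4 stroke→I2  (J1: bond 0 brought effort, rest push out)

b0 →J1
b1 →Sf1
b2 →I1
b3 →Sf2
b4 →I2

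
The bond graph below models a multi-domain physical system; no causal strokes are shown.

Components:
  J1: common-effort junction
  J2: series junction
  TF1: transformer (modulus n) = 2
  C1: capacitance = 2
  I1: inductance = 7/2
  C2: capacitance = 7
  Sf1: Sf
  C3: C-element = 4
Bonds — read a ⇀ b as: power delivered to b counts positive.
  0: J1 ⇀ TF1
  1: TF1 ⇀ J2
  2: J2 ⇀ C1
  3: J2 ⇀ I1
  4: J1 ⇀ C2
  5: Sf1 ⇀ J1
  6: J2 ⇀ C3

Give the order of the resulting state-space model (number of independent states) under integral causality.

4  (C1, C2, C3, I1 all integral)

b5 |Sf1  (Sf1 fixes flow; stroke at Sf1)
b2 |J2  (C1 integral (e out))
b3 |I1  (I1 outputs flow p/I1)
b1 |J2  (J2 flow already set via bond 3)
b6 |J2  (1-jn J2 has f-setter on 3)
b0 |TF1  (TF1: transformer flips bond 1)
b4 |J1  (only one effort-in slot at J1)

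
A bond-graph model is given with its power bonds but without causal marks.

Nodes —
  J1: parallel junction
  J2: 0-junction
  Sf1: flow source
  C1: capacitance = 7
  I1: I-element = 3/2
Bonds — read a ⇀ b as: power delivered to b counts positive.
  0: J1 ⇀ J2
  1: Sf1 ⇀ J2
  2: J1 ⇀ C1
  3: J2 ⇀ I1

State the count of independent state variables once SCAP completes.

bond 1 →Sf1  (Sf1 fixes flow; stroke at Sf1)
bond 2 →J1  (C1 outputs effort q/C1)
bond 0 →J2  (J1 effort already set via bond 2)
bond 3 →I1  (common-e at J2 fixed by 0)

2  (C1, I1 all integral)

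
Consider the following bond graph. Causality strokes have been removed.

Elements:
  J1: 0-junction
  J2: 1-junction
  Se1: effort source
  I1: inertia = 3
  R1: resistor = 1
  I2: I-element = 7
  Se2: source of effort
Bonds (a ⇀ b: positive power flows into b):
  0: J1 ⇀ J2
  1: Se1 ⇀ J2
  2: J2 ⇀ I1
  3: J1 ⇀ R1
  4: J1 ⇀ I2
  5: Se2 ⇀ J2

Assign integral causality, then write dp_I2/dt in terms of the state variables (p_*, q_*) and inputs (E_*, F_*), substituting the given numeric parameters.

β1 stroke→J2  (Se1 fixes effort; stroke away)
β5 stroke→J2  (Se2: effort source, stroke at far end)
β2 stroke→I1  (I1 integral (f out))
β0 stroke→J2  (J2: bond 2 brought flow, rest push out)
β4 stroke→I2  (I2 outputs flow p/I2)
β3 stroke→J1  (J1: last free bond brings effort in)

dp_I2/dt = -p_I1/3 - p_I2/7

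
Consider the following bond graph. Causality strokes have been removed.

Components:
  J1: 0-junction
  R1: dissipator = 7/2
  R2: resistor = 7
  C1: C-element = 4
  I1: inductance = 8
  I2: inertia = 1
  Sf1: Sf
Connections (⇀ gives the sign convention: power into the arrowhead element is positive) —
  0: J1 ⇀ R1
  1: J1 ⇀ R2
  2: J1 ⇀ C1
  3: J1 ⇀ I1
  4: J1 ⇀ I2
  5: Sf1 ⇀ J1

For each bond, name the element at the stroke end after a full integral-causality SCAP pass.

#0 |R1
#1 |R2
#2 |J1
#3 |I1
#4 |I2
#5 |Sf1

#5 →Sf1  (Sf1 fixes flow; stroke at Sf1)
#2 →J1  (C1 outputs effort q/C1)
#0 →R1  (J1 effort already set via bond 2)
#1 →R2  (J1: bond 2 brought effort, rest push out)
#3 →I1  (J1: bond 2 brought effort, rest push out)
#4 →I2  (J1: bond 2 brought effort, rest push out)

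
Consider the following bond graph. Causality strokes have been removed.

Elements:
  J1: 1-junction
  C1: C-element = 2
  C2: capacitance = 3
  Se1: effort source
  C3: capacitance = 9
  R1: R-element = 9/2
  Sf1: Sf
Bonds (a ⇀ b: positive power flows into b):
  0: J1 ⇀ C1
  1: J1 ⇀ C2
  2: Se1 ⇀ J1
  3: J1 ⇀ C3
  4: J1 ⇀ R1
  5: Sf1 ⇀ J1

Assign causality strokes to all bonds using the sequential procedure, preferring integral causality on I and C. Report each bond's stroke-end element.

bond 2 →J1  (source Se1 imposes e)
bond 5 →Sf1  (Sf1 fixes flow; stroke at Sf1)
bond 0 →J1  (common-f at J1 fixed by 5)
bond 1 →J1  (J1: bond 5 brought flow, rest push out)
bond 3 →J1  (common-f at J1 fixed by 5)
bond 4 →J1  (1-jn J1 has f-setter on 5)

b0 stroke→J1
b1 stroke→J1
b2 stroke→J1
b3 stroke→J1
b4 stroke→J1
b5 stroke→Sf1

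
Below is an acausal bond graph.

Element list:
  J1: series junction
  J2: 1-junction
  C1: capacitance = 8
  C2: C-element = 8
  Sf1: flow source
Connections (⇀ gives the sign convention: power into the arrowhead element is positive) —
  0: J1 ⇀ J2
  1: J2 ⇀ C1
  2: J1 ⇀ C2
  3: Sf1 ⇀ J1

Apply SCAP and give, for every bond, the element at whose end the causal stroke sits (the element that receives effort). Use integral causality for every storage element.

bond 0 stroke at J1
bond 1 stroke at J2
bond 2 stroke at J1
bond 3 stroke at Sf1

bond 3 stroke→Sf1  (source Sf1 imposes f)
bond 0 stroke→J1  (J1 flow already set via bond 3)
bond 2 stroke→J1  (1-jn J1 has f-setter on 3)
bond 1 stroke→J2  (common-f at J2 fixed by 0)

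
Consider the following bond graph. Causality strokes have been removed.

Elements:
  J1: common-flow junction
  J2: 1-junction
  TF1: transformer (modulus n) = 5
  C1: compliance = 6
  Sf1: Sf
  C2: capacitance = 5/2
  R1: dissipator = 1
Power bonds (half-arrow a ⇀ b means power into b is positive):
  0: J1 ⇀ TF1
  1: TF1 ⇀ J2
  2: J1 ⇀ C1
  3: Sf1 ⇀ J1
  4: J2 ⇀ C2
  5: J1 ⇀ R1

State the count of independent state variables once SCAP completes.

2  (C1, C2 all integral)

β3 →Sf1  (Sf1 fixes flow; stroke at Sf1)
β0 →J1  (common-f at J1 fixed by 3)
β2 →J1  (1-jn J1 has f-setter on 3)
β5 →J1  (common-f at J1 fixed by 3)
β1 →TF1  (TF1 one-in-one-out from 0)
β4 →J2  (common-f at J2 fixed by 1)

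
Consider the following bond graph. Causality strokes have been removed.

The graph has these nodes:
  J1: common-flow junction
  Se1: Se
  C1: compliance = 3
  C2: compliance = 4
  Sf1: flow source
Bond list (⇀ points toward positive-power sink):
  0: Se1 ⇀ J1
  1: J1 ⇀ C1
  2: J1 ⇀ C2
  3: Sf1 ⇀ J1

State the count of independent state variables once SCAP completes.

b0 →J1  (Se1 (Se) sets effort on bond)
b3 →Sf1  (Sf1 (Sf) sets flow on bond)
b1 →J1  (J1: bond 3 brought flow, rest push out)
b2 →J1  (J1: bond 3 brought flow, rest push out)

2  (C1, C2 all integral)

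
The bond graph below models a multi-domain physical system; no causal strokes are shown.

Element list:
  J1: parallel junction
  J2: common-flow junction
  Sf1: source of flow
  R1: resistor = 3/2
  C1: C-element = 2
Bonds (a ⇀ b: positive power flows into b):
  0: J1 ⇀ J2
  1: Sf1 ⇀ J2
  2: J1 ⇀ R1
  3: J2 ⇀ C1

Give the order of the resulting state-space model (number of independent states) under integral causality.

b1 |Sf1  (source Sf1 imposes f)
b0 |J2  (common-f at J2 fixed by 1)
b3 |J2  (1-jn J2 has f-setter on 1)
b2 |J1  (J1: last free bond brings effort in)

1  (C1 all integral)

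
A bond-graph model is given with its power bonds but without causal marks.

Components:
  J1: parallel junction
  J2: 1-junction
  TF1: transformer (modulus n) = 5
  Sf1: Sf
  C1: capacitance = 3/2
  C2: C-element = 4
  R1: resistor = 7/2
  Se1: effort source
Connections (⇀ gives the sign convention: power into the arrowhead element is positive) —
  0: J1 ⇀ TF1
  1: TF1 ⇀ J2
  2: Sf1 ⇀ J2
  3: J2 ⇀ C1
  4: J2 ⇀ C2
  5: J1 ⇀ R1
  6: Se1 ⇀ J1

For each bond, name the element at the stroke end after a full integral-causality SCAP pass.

b0 |TF1
b1 |J2
b2 |Sf1
b3 |J2
b4 |J2
b5 |R1
b6 |J1

bond 2 |Sf1  (Sf1: flow source, stroke at near end)
bond 6 |J1  (Se1 (Se) sets effort on bond)
bond 0 |TF1  (J1: bond 6 brought effort, rest push out)
bond 5 |R1  (J1 effort already set via bond 6)
bond 1 |J2  (common-f at J2 fixed by 2)
bond 3 |J2  (J2: bond 2 brought flow, rest push out)
bond 4 |J2  (J2: bond 2 brought flow, rest push out)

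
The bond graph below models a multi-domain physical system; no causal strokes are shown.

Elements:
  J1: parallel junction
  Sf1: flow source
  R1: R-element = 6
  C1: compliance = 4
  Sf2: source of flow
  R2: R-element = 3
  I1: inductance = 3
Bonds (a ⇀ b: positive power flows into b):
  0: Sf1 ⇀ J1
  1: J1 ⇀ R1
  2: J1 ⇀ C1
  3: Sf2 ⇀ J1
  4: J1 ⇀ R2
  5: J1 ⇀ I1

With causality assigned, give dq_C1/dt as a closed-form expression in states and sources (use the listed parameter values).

dq_C1/dt = F_Sf1 + F_Sf2 - p_I1/3 - q_C1/8

#0 stroke at Sf1  (Sf1 fixes flow; stroke at Sf1)
#3 stroke at Sf2  (Sf2: flow source, stroke at near end)
#2 stroke at J1  (C1 outputs effort q/C1)
#1 stroke at R1  (J1: bond 2 brought effort, rest push out)
#4 stroke at R2  (common-e at J1 fixed by 2)
#5 stroke at I1  (common-e at J1 fixed by 2)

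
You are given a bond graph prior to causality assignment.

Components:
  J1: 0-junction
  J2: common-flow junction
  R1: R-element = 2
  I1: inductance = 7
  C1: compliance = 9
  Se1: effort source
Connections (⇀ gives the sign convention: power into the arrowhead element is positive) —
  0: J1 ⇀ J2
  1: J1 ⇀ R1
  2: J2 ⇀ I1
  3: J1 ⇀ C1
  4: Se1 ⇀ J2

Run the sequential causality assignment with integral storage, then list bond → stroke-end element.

b4 stroke at J2  (Se1 (Se) sets effort on bond)
b2 stroke at I1  (I1 outputs flow p/I1)
b0 stroke at J2  (1-jn J2 has f-setter on 2)
b3 stroke at J1  (C1: C, integral causality)
b1 stroke at R1  (0-jn J1 has e-setter on 3)

β0 →J2
β1 →R1
β2 →I1
β3 →J1
β4 →J2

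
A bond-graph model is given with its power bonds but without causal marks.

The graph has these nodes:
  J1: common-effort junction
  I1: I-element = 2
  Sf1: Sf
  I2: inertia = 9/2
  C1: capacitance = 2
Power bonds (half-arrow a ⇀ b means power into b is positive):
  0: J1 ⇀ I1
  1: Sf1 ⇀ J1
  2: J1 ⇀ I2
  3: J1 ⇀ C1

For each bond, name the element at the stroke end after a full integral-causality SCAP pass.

β0 →I1
β1 →Sf1
β2 →I2
β3 →J1

b1 stroke at Sf1  (Sf1: flow source, stroke at near end)
b0 stroke at I1  (I1 outputs flow p/I1)
b2 stroke at I2  (I2: I, integral causality)
b3 stroke at J1  (only one effort-in slot at J1)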